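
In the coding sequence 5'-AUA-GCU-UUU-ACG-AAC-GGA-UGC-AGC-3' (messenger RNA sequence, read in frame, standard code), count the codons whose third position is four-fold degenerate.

Codon 1 AUA (Ile): third position 3-fold.
Codon 2 GCU (Ala): third position 4-fold.
Codon 3 UUU (Phe): third position 2-fold.
Codon 4 ACG (Thr): third position 4-fold.
Codon 5 AAC (Asn): third position 2-fold.
Codon 6 GGA (Gly): third position 4-fold.
Codon 7 UGC (Cys): third position 2-fold.
Codon 8 AGC (Ser): third position 2-fold.
Four-fold degenerate third positions: 3.

3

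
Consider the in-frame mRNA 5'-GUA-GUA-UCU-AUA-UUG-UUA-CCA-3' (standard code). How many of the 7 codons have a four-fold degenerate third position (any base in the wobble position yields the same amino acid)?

4

Codon 1 GUA (Val): third position 4-fold.
Codon 2 GUA (Val): third position 4-fold.
Codon 3 UCU (Ser): third position 4-fold.
Codon 4 AUA (Ile): third position 3-fold.
Codon 5 UUG (Leu): third position 2-fold.
Codon 6 UUA (Leu): third position 2-fold.
Codon 7 CCA (Pro): third position 4-fold.
Four-fold degenerate third positions: 4.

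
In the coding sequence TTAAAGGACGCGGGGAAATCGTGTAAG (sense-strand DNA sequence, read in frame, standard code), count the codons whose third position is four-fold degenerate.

Codon 1 TTA (Leu): third position 2-fold.
Codon 2 AAG (Lys): third position 2-fold.
Codon 3 GAC (Asp): third position 2-fold.
Codon 4 GCG (Ala): third position 4-fold.
Codon 5 GGG (Gly): third position 4-fold.
Codon 6 AAA (Lys): third position 2-fold.
Codon 7 TCG (Ser): third position 4-fold.
Codon 8 TGT (Cys): third position 2-fold.
Codon 9 AAG (Lys): third position 2-fold.
Four-fold degenerate third positions: 3.

3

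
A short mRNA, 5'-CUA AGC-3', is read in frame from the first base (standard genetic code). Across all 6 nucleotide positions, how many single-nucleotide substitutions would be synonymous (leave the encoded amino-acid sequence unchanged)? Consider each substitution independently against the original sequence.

Codon 1 (CUA, Leu): 4 synonymous substitutions.
Codon 2 (AGC, Ser): 1 synonymous substitution.
Total: 4 + 1 = 5.

5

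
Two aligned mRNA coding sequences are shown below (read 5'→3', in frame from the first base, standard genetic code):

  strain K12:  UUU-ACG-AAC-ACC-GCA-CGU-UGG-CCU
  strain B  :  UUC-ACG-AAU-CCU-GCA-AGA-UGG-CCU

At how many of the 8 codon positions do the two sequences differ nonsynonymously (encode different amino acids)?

Codon 1: UUU Phe / UUC Phe — synonymous.
Codon 2: ACG Thr / ACG Thr — identical.
Codon 3: AAC Asn / AAU Asn — synonymous.
Codon 4: ACC Thr / CCU Pro — nonsynonymous.
Codon 5: GCA Ala / GCA Ala — identical.
Codon 6: CGU Arg / AGA Arg — synonymous.
Codon 7: UGG Trp / UGG Trp — identical.
Codon 8: CCU Pro / CCU Pro — identical.
Nonsynonymous differences: 1.

1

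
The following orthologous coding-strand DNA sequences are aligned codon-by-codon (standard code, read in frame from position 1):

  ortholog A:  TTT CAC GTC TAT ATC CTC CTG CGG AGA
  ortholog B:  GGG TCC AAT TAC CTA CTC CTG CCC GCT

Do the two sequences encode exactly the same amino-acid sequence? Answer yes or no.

no

Codon 1: TTT Phe / GGG Gly — nonsynonymous.
Codon 2: CAC His / TCC Ser — nonsynonymous.
Codon 3: GTC Val / AAT Asn — nonsynonymous.
Codon 4: TAT Tyr / TAC Tyr — synonymous.
Codon 5: ATC Ile / CTA Leu — nonsynonymous.
Codon 6: CTC Leu / CTC Leu — identical.
Codon 7: CTG Leu / CTG Leu — identical.
Codon 8: CGG Arg / CCC Pro — nonsynonymous.
Codon 9: AGA Arg / GCT Ala — nonsynonymous.
Nonsynonymous differences: 6 → different protein.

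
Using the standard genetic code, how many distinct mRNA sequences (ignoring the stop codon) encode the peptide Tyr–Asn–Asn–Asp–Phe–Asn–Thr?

256

Tyr: 2 codons.
Asn: 2 codons.
Asn: 2 codons.
Asp: 2 codons.
Phe: 2 codons.
Asn: 2 codons.
Thr: 4 codons.
2 × 2 × 2 × 2 × 2 × 2 × 4 = 256.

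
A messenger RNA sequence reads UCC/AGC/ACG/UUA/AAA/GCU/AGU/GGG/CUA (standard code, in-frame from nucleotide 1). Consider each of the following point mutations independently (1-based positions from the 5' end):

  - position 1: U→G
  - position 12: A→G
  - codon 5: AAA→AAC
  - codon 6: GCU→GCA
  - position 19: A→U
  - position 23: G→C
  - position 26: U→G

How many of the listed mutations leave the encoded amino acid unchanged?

2

Codon 1: UCC (Ser) → GCC (Ala) — missense.
Codon 4: UUA (Leu) → UUG (Leu) — synonymous.
Codon 5: AAA (Lys) → AAC (Asn) — missense.
Codon 6: GCU (Ala) → GCA (Ala) — synonymous.
Codon 7: AGU (Ser) → UGU (Cys) — missense.
Codon 8: GGG (Gly) → GCG (Ala) — missense.
Codon 9: CUA (Leu) → CGA (Arg) — missense.
Synonymous: 2 of 7.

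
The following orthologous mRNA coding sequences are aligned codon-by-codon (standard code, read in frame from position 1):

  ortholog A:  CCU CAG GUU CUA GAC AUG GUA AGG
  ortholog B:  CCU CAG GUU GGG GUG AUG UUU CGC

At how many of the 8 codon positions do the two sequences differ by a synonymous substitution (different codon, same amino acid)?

Codon 1: CCU Pro / CCU Pro — identical.
Codon 2: CAG Gln / CAG Gln — identical.
Codon 3: GUU Val / GUU Val — identical.
Codon 4: CUA Leu / GGG Gly — nonsynonymous.
Codon 5: GAC Asp / GUG Val — nonsynonymous.
Codon 6: AUG Met / AUG Met — identical.
Codon 7: GUA Val / UUU Phe — nonsynonymous.
Codon 8: AGG Arg / CGC Arg — synonymous.
Synonymous differences: 1.

1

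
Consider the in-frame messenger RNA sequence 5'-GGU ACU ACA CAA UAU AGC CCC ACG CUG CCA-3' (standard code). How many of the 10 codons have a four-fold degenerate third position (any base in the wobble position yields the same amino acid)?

7

Codon 1 GGU (Gly): third position 4-fold.
Codon 2 ACU (Thr): third position 4-fold.
Codon 3 ACA (Thr): third position 4-fold.
Codon 4 CAA (Gln): third position 2-fold.
Codon 5 UAU (Tyr): third position 2-fold.
Codon 6 AGC (Ser): third position 2-fold.
Codon 7 CCC (Pro): third position 4-fold.
Codon 8 ACG (Thr): third position 4-fold.
Codon 9 CUG (Leu): third position 4-fold.
Codon 10 CCA (Pro): third position 4-fold.
Four-fold degenerate third positions: 7.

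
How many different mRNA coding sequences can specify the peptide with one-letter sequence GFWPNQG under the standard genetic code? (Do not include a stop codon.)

512

Gly: 4 codons.
Phe: 2 codons.
Trp: 1 codon.
Pro: 4 codons.
Asn: 2 codons.
Gln: 2 codons.
Gly: 4 codons.
4 × 2 × 1 × 4 × 2 × 2 × 4 = 512.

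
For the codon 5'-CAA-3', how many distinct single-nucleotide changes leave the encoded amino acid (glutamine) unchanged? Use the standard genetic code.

Position 1: none → 0 synonymous.
Position 2: none → 0 synonymous.
Position 3: CAG → 1 synonymous.
Total: 0 + 0 + 1 = 1.

1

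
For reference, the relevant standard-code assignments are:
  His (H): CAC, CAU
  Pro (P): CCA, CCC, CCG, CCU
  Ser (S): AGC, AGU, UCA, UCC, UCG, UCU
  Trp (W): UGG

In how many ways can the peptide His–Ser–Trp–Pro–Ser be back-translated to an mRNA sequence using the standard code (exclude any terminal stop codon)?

288

His: 2 codons.
Ser: 6 codons.
Trp: 1 codon.
Pro: 4 codons.
Ser: 6 codons.
2 × 6 × 1 × 4 × 6 = 288.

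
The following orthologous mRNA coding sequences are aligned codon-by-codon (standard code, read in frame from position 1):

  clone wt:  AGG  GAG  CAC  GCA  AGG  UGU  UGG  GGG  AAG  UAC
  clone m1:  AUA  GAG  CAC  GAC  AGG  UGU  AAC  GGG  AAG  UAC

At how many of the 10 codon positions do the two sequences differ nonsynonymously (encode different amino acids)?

3

Codon 1: AGG Arg / AUA Ile — nonsynonymous.
Codon 2: GAG Glu / GAG Glu — identical.
Codon 3: CAC His / CAC His — identical.
Codon 4: GCA Ala / GAC Asp — nonsynonymous.
Codon 5: AGG Arg / AGG Arg — identical.
Codon 6: UGU Cys / UGU Cys — identical.
Codon 7: UGG Trp / AAC Asn — nonsynonymous.
Codon 8: GGG Gly / GGG Gly — identical.
Codon 9: AAG Lys / AAG Lys — identical.
Codon 10: UAC Tyr / UAC Tyr — identical.
Nonsynonymous differences: 3.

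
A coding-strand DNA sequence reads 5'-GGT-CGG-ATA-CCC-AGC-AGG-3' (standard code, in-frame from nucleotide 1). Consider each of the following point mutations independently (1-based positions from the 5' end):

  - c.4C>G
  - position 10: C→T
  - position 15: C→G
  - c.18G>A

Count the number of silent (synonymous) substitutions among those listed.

Codon 2: CGG (Arg) → GGG (Gly) — missense.
Codon 4: CCC (Pro) → TCC (Ser) — missense.
Codon 5: AGC (Ser) → AGG (Arg) — missense.
Codon 6: AGG (Arg) → AGA (Arg) — synonymous.
Synonymous: 1 of 4.

1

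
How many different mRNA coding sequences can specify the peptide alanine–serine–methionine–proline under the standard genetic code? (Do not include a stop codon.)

Ala: 4 codons.
Ser: 6 codons.
Met: 1 codon.
Pro: 4 codons.
4 × 6 × 1 × 4 = 96.

96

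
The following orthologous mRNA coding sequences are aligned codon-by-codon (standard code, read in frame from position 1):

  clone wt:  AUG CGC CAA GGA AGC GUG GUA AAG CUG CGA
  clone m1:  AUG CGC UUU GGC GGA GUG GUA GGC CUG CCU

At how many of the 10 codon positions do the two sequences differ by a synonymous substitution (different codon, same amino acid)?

1

Codon 1: AUG Met / AUG Met — identical.
Codon 2: CGC Arg / CGC Arg — identical.
Codon 3: CAA Gln / UUU Phe — nonsynonymous.
Codon 4: GGA Gly / GGC Gly — synonymous.
Codon 5: AGC Ser / GGA Gly — nonsynonymous.
Codon 6: GUG Val / GUG Val — identical.
Codon 7: GUA Val / GUA Val — identical.
Codon 8: AAG Lys / GGC Gly — nonsynonymous.
Codon 9: CUG Leu / CUG Leu — identical.
Codon 10: CGA Arg / CCU Pro — nonsynonymous.
Synonymous differences: 1.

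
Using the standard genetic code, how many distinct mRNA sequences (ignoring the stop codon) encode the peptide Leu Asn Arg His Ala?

576

Leu: 6 codons.
Asn: 2 codons.
Arg: 6 codons.
His: 2 codons.
Ala: 4 codons.
6 × 2 × 6 × 2 × 4 = 576.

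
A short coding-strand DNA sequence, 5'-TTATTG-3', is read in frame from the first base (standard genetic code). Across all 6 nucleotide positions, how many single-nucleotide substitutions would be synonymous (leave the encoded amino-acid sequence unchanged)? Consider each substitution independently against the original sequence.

4

Codon 1 (TTA, Leu): 2 synonymous substitutions.
Codon 2 (TTG, Leu): 2 synonymous substitutions.
Total: 2 + 2 = 4.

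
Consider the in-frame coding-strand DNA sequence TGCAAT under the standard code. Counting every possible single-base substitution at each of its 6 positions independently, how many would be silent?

Codon 1 (TGC, Cys): 1 synonymous substitution.
Codon 2 (AAT, Asn): 1 synonymous substitution.
Total: 1 + 1 = 2.

2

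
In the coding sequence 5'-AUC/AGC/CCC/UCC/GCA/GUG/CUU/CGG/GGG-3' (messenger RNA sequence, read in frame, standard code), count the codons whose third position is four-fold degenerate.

7

Codon 1 AUC (Ile): third position 3-fold.
Codon 2 AGC (Ser): third position 2-fold.
Codon 3 CCC (Pro): third position 4-fold.
Codon 4 UCC (Ser): third position 4-fold.
Codon 5 GCA (Ala): third position 4-fold.
Codon 6 GUG (Val): third position 4-fold.
Codon 7 CUU (Leu): third position 4-fold.
Codon 8 CGG (Arg): third position 4-fold.
Codon 9 GGG (Gly): third position 4-fold.
Four-fold degenerate third positions: 7.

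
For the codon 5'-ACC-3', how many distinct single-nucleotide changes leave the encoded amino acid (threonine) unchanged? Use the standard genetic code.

Position 1: none → 0 synonymous.
Position 2: none → 0 synonymous.
Position 3: ACT, ACA, ACG → 3 synonymous.
Total: 0 + 0 + 3 = 3.

3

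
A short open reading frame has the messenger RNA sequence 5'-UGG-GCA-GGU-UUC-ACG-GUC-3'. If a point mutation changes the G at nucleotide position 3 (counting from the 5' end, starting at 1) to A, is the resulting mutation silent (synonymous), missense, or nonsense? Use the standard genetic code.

Position 3 falls in codon 1: UGG → Trp.
After the substitution the codon is UGA → Stop.
The new codon is a stop codon, so this is a nonsense mutation.

nonsense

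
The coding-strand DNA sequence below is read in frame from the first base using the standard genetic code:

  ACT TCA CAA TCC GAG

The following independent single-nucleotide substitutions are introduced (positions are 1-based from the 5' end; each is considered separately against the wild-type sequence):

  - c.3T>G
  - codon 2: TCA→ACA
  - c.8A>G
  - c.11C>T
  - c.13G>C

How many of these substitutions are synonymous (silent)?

1

Codon 1: ACT (Thr) → ACG (Thr) — synonymous.
Codon 2: TCA (Ser) → ACA (Thr) — missense.
Codon 3: CAA (Gln) → CGA (Arg) — missense.
Codon 4: TCC (Ser) → TTC (Phe) — missense.
Codon 5: GAG (Glu) → CAG (Gln) — missense.
Synonymous: 1 of 5.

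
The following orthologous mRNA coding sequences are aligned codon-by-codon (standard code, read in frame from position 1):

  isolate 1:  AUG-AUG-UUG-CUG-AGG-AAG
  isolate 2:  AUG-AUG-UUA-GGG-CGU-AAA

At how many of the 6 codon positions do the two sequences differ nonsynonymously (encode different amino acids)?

1

Codon 1: AUG Met / AUG Met — identical.
Codon 2: AUG Met / AUG Met — identical.
Codon 3: UUG Leu / UUA Leu — synonymous.
Codon 4: CUG Leu / GGG Gly — nonsynonymous.
Codon 5: AGG Arg / CGU Arg — synonymous.
Codon 6: AAG Lys / AAA Lys — synonymous.
Nonsynonymous differences: 1.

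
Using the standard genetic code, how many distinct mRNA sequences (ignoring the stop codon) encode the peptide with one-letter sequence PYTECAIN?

3072

Pro: 4 codons.
Tyr: 2 codons.
Thr: 4 codons.
Glu: 2 codons.
Cys: 2 codons.
Ala: 4 codons.
Ile: 3 codons.
Asn: 2 codons.
4 × 2 × 4 × 2 × 2 × 4 × 3 × 2 = 3072.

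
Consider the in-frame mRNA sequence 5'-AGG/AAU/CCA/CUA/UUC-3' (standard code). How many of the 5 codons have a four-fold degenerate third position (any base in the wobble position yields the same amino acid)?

Codon 1 AGG (Arg): third position 2-fold.
Codon 2 AAU (Asn): third position 2-fold.
Codon 3 CCA (Pro): third position 4-fold.
Codon 4 CUA (Leu): third position 4-fold.
Codon 5 UUC (Phe): third position 2-fold.
Four-fold degenerate third positions: 2.

2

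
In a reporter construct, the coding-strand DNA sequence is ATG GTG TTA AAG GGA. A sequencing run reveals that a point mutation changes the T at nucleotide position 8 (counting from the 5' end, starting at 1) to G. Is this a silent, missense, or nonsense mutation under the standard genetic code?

nonsense

Position 8 falls in codon 3: TTA → Leu.
After the substitution the codon is TGA → Stop.
The new codon is a stop codon, so this is a nonsense mutation.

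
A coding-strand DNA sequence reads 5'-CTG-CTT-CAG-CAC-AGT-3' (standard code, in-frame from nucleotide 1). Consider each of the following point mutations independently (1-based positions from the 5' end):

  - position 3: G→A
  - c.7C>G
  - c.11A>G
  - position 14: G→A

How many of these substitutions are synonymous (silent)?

1

Codon 1: CTG (Leu) → CTA (Leu) — synonymous.
Codon 3: CAG (Gln) → GAG (Glu) — missense.
Codon 4: CAC (His) → CGC (Arg) — missense.
Codon 5: AGT (Ser) → AAT (Asn) — missense.
Synonymous: 1 of 4.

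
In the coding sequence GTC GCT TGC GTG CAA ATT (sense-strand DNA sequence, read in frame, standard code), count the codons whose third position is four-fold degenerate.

3

Codon 1 GTC (Val): third position 4-fold.
Codon 2 GCT (Ala): third position 4-fold.
Codon 3 TGC (Cys): third position 2-fold.
Codon 4 GTG (Val): third position 4-fold.
Codon 5 CAA (Gln): third position 2-fold.
Codon 6 ATT (Ile): third position 3-fold.
Four-fold degenerate third positions: 3.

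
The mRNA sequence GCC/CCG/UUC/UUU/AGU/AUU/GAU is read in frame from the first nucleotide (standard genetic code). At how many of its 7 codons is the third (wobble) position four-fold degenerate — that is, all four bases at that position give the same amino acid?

2

Codon 1 GCC (Ala): third position 4-fold.
Codon 2 CCG (Pro): third position 4-fold.
Codon 3 UUC (Phe): third position 2-fold.
Codon 4 UUU (Phe): third position 2-fold.
Codon 5 AGU (Ser): third position 2-fold.
Codon 6 AUU (Ile): third position 3-fold.
Codon 7 GAU (Asp): third position 2-fold.
Four-fold degenerate third positions: 2.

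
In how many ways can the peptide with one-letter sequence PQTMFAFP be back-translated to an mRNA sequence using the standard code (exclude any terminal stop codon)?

2048

Pro: 4 codons.
Gln: 2 codons.
Thr: 4 codons.
Met: 1 codon.
Phe: 2 codons.
Ala: 4 codons.
Phe: 2 codons.
Pro: 4 codons.
4 × 2 × 4 × 1 × 2 × 4 × 2 × 4 = 2048.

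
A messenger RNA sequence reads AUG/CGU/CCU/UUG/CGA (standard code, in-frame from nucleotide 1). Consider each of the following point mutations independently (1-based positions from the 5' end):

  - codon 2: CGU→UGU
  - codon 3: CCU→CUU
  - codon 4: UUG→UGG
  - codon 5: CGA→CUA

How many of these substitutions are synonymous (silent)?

0

Codon 2: CGU (Arg) → UGU (Cys) — missense.
Codon 3: CCU (Pro) → CUU (Leu) — missense.
Codon 4: UUG (Leu) → UGG (Trp) — missense.
Codon 5: CGA (Arg) → CUA (Leu) — missense.
Synonymous: 0 of 4.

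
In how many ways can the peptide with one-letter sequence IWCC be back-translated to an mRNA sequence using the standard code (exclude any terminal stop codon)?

12

Ile: 3 codons.
Trp: 1 codon.
Cys: 2 codons.
Cys: 2 codons.
3 × 1 × 2 × 2 = 12.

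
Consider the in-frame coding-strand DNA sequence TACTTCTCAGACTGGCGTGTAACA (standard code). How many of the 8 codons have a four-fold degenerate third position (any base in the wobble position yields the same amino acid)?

Codon 1 TAC (Tyr): third position 2-fold.
Codon 2 TTC (Phe): third position 2-fold.
Codon 3 TCA (Ser): third position 4-fold.
Codon 4 GAC (Asp): third position 2-fold.
Codon 5 TGG (Trp): third position 1-fold.
Codon 6 CGT (Arg): third position 4-fold.
Codon 7 GTA (Val): third position 4-fold.
Codon 8 ACA (Thr): third position 4-fold.
Four-fold degenerate third positions: 4.

4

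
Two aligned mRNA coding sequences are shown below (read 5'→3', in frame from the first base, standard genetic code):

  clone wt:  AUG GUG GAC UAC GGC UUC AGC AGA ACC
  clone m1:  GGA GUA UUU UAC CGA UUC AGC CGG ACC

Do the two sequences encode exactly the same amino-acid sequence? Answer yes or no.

Codon 1: AUG Met / GGA Gly — nonsynonymous.
Codon 2: GUG Val / GUA Val — synonymous.
Codon 3: GAC Asp / UUU Phe — nonsynonymous.
Codon 4: UAC Tyr / UAC Tyr — identical.
Codon 5: GGC Gly / CGA Arg — nonsynonymous.
Codon 6: UUC Phe / UUC Phe — identical.
Codon 7: AGC Ser / AGC Ser — identical.
Codon 8: AGA Arg / CGG Arg — synonymous.
Codon 9: ACC Thr / ACC Thr — identical.
Nonsynonymous differences: 3 → different protein.

no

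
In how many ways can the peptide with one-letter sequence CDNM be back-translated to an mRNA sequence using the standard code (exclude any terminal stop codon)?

8

Cys: 2 codons.
Asp: 2 codons.
Asn: 2 codons.
Met: 1 codon.
2 × 2 × 2 × 1 = 8.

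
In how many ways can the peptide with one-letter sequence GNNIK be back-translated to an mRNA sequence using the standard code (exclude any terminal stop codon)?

Gly: 4 codons.
Asn: 2 codons.
Asn: 2 codons.
Ile: 3 codons.
Lys: 2 codons.
4 × 2 × 2 × 3 × 2 = 96.

96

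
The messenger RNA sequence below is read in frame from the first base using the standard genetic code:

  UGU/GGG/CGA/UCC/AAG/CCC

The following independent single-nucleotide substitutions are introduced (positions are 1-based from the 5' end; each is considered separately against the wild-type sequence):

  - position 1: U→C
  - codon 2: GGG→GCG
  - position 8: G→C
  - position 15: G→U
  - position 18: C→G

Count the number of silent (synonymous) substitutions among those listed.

Codon 1: UGU (Cys) → CGU (Arg) — missense.
Codon 2: GGG (Gly) → GCG (Ala) — missense.
Codon 3: CGA (Arg) → CCA (Pro) — missense.
Codon 5: AAG (Lys) → AAU (Asn) — missense.
Codon 6: CCC (Pro) → CCG (Pro) — synonymous.
Synonymous: 1 of 5.

1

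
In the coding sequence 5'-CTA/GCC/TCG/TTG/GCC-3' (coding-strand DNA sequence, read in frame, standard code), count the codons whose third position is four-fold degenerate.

4

Codon 1 CTA (Leu): third position 4-fold.
Codon 2 GCC (Ala): third position 4-fold.
Codon 3 TCG (Ser): third position 4-fold.
Codon 4 TTG (Leu): third position 2-fold.
Codon 5 GCC (Ala): third position 4-fold.
Four-fold degenerate third positions: 4.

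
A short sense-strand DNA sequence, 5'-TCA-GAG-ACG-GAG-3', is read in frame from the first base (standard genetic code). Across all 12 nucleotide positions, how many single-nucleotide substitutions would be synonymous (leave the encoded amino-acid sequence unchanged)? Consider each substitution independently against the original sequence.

Codon 1 (TCA, Ser): 3 synonymous substitutions.
Codon 2 (GAG, Glu): 1 synonymous substitution.
Codon 3 (ACG, Thr): 3 synonymous substitutions.
Codon 4 (GAG, Glu): 1 synonymous substitution.
Total: 3 + 1 + 3 + 1 = 8.

8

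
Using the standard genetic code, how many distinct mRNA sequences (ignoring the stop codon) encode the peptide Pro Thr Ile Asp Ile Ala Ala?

4608

Pro: 4 codons.
Thr: 4 codons.
Ile: 3 codons.
Asp: 2 codons.
Ile: 3 codons.
Ala: 4 codons.
Ala: 4 codons.
4 × 4 × 3 × 2 × 3 × 4 × 4 = 4608.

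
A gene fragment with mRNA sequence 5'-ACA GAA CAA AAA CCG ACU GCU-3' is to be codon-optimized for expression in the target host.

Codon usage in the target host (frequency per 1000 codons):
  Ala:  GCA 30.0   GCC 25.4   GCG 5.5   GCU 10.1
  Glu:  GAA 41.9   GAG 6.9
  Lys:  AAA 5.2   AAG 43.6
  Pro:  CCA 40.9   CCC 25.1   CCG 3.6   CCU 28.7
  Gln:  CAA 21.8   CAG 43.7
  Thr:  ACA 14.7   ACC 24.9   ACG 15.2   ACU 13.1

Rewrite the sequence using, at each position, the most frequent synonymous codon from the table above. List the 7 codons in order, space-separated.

Codon 1 (Thr): best is ACC at 24.9.
Codon 2 (Glu): best is GAA at 41.9.
Codon 3 (Gln): best is CAG at 43.7.
Codon 4 (Lys): best is AAG at 43.6.
Codon 5 (Pro): best is CCA at 40.9.
Codon 6 (Thr): best is ACC at 24.9.
Codon 7 (Ala): best is GCA at 30.0.

ACC GAA CAG AAG CCA ACC GCA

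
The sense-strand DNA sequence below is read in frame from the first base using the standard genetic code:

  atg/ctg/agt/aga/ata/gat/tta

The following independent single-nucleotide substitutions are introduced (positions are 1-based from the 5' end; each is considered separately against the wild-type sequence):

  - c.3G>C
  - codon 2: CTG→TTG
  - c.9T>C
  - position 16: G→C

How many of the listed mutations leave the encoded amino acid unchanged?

Codon 1: ATG (Met) → ATC (Ile) — missense.
Codon 2: CTG (Leu) → TTG (Leu) — synonymous.
Codon 3: AGT (Ser) → AGC (Ser) — synonymous.
Codon 6: GAT (Asp) → CAT (His) — missense.
Synonymous: 2 of 4.

2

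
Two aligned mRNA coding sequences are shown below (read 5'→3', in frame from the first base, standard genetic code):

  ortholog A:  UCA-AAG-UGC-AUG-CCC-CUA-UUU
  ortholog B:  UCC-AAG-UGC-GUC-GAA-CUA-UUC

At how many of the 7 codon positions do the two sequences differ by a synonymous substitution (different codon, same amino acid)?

2

Codon 1: UCA Ser / UCC Ser — synonymous.
Codon 2: AAG Lys / AAG Lys — identical.
Codon 3: UGC Cys / UGC Cys — identical.
Codon 4: AUG Met / GUC Val — nonsynonymous.
Codon 5: CCC Pro / GAA Glu — nonsynonymous.
Codon 6: CUA Leu / CUA Leu — identical.
Codon 7: UUU Phe / UUC Phe — synonymous.
Synonymous differences: 2.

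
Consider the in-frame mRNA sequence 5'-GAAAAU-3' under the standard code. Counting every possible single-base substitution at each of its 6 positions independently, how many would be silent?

Codon 1 (GAA, Glu): 1 synonymous substitution.
Codon 2 (AAU, Asn): 1 synonymous substitution.
Total: 1 + 1 = 2.

2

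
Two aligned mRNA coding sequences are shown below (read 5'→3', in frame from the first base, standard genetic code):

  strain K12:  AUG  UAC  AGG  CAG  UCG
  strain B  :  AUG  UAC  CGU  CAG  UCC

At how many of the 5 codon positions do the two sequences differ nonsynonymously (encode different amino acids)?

0

Codon 1: AUG Met / AUG Met — identical.
Codon 2: UAC Tyr / UAC Tyr — identical.
Codon 3: AGG Arg / CGU Arg — synonymous.
Codon 4: CAG Gln / CAG Gln — identical.
Codon 5: UCG Ser / UCC Ser — synonymous.
Nonsynonymous differences: 0.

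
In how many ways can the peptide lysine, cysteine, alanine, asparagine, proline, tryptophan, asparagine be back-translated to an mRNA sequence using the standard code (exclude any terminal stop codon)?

256

Lys: 2 codons.
Cys: 2 codons.
Ala: 4 codons.
Asn: 2 codons.
Pro: 4 codons.
Trp: 1 codon.
Asn: 2 codons.
2 × 2 × 4 × 2 × 4 × 1 × 2 = 256.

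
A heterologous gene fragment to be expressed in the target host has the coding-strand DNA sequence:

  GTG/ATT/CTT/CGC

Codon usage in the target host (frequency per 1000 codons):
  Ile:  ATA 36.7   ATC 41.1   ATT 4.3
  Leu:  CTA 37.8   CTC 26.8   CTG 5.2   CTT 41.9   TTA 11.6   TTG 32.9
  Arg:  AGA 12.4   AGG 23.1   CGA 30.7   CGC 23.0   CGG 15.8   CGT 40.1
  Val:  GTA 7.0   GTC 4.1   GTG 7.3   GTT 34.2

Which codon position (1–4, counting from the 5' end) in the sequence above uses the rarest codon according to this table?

2

Codon 1 GTG (Val): 7.3 per 1000.
Codon 2 ATT (Ile): 4.3 per 1000.
Codon 3 CTT (Leu): 41.9 per 1000.
Codon 4 CGC (Arg): 23.0 per 1000.
Lowest frequency is 4.3 at codon 2.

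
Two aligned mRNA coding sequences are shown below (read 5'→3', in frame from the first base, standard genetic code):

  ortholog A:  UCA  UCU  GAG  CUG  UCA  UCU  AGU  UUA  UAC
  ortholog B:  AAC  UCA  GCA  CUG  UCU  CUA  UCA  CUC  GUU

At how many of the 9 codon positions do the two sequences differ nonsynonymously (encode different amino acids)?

4

Codon 1: UCA Ser / AAC Asn — nonsynonymous.
Codon 2: UCU Ser / UCA Ser — synonymous.
Codon 3: GAG Glu / GCA Ala — nonsynonymous.
Codon 4: CUG Leu / CUG Leu — identical.
Codon 5: UCA Ser / UCU Ser — synonymous.
Codon 6: UCU Ser / CUA Leu — nonsynonymous.
Codon 7: AGU Ser / UCA Ser — synonymous.
Codon 8: UUA Leu / CUC Leu — synonymous.
Codon 9: UAC Tyr / GUU Val — nonsynonymous.
Nonsynonymous differences: 4.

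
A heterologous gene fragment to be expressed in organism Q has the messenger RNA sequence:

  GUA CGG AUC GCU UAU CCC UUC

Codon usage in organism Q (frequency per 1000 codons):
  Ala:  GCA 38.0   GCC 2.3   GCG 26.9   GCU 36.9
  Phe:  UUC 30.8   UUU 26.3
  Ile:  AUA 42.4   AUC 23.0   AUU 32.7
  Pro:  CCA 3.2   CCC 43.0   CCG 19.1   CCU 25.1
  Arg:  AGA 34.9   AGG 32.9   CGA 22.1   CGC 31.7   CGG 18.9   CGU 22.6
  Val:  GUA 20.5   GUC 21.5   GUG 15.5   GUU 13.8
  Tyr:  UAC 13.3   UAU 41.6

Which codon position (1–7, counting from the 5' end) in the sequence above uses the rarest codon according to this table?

Codon 1 GUA (Val): 20.5 per 1000.
Codon 2 CGG (Arg): 18.9 per 1000.
Codon 3 AUC (Ile): 23.0 per 1000.
Codon 4 GCU (Ala): 36.9 per 1000.
Codon 5 UAU (Tyr): 41.6 per 1000.
Codon 6 CCC (Pro): 43.0 per 1000.
Codon 7 UUC (Phe): 30.8 per 1000.
Lowest frequency is 18.9 at codon 2.

2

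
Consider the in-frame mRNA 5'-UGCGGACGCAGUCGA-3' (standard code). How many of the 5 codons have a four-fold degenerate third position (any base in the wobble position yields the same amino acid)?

Codon 1 UGC (Cys): third position 2-fold.
Codon 2 GGA (Gly): third position 4-fold.
Codon 3 CGC (Arg): third position 4-fold.
Codon 4 AGU (Ser): third position 2-fold.
Codon 5 CGA (Arg): third position 4-fold.
Four-fold degenerate third positions: 3.

3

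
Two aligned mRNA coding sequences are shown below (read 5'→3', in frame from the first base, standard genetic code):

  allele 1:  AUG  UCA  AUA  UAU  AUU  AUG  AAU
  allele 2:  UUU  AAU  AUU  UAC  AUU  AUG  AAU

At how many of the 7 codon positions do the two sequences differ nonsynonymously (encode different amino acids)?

Codon 1: AUG Met / UUU Phe — nonsynonymous.
Codon 2: UCA Ser / AAU Asn — nonsynonymous.
Codon 3: AUA Ile / AUU Ile — synonymous.
Codon 4: UAU Tyr / UAC Tyr — synonymous.
Codon 5: AUU Ile / AUU Ile — identical.
Codon 6: AUG Met / AUG Met — identical.
Codon 7: AAU Asn / AAU Asn — identical.
Nonsynonymous differences: 2.

2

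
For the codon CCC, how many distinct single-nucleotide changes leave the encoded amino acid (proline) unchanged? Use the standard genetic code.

3

Position 1: none → 0 synonymous.
Position 2: none → 0 synonymous.
Position 3: CCU, CCA, CCG → 3 synonymous.
Total: 0 + 0 + 3 = 3.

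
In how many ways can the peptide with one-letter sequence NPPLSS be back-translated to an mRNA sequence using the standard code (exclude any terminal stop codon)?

6912

Asn: 2 codons.
Pro: 4 codons.
Pro: 4 codons.
Leu: 6 codons.
Ser: 6 codons.
Ser: 6 codons.
2 × 4 × 4 × 6 × 6 × 6 = 6912.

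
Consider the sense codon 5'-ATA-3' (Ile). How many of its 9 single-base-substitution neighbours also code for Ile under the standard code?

Position 1: none → 0 synonymous.
Position 2: none → 0 synonymous.
Position 3: ATT, ATC → 2 synonymous.
Total: 0 + 0 + 2 = 2.

2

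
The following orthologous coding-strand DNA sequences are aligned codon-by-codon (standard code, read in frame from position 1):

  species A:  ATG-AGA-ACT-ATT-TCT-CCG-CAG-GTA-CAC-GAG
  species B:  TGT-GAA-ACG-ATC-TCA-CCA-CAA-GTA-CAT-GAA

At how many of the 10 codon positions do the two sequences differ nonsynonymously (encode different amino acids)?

2

Codon 1: ATG Met / TGT Cys — nonsynonymous.
Codon 2: AGA Arg / GAA Glu — nonsynonymous.
Codon 3: ACT Thr / ACG Thr — synonymous.
Codon 4: ATT Ile / ATC Ile — synonymous.
Codon 5: TCT Ser / TCA Ser — synonymous.
Codon 6: CCG Pro / CCA Pro — synonymous.
Codon 7: CAG Gln / CAA Gln — synonymous.
Codon 8: GTA Val / GTA Val — identical.
Codon 9: CAC His / CAT His — synonymous.
Codon 10: GAG Glu / GAA Glu — synonymous.
Nonsynonymous differences: 2.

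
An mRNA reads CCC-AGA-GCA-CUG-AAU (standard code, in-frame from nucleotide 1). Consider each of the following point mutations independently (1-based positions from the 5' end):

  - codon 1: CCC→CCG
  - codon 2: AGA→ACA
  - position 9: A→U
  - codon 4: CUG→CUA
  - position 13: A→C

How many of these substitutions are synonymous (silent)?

Codon 1: CCC (Pro) → CCG (Pro) — synonymous.
Codon 2: AGA (Arg) → ACA (Thr) — missense.
Codon 3: GCA (Ala) → GCU (Ala) — synonymous.
Codon 4: CUG (Leu) → CUA (Leu) — synonymous.
Codon 5: AAU (Asn) → CAU (His) — missense.
Synonymous: 3 of 5.

3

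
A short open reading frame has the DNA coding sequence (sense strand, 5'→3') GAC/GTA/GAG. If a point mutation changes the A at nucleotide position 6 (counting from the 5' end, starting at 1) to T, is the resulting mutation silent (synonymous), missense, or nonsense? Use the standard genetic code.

Position 6 falls in codon 2: GTA → Val.
After the substitution the codon is GTT → Val.
Both encode Val, so the change is synonymous.

silent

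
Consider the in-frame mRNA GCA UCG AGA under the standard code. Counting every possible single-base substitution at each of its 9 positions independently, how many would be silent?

8

Codon 1 (GCA, Ala): 3 synonymous substitutions.
Codon 2 (UCG, Ser): 3 synonymous substitutions.
Codon 3 (AGA, Arg): 2 synonymous substitutions.
Total: 3 + 3 + 2 = 8.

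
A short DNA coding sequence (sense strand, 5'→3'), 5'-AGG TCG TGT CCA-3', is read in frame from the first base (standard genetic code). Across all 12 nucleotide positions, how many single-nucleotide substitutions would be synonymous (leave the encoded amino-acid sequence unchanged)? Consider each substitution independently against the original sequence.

9

Codon 1 (AGG, Arg): 2 synonymous substitutions.
Codon 2 (TCG, Ser): 3 synonymous substitutions.
Codon 3 (TGT, Cys): 1 synonymous substitution.
Codon 4 (CCA, Pro): 3 synonymous substitutions.
Total: 2 + 3 + 1 + 3 = 9.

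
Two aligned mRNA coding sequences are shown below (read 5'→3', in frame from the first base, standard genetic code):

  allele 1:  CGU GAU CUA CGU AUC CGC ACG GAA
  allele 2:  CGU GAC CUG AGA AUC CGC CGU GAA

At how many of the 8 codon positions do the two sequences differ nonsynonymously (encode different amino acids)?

1

Codon 1: CGU Arg / CGU Arg — identical.
Codon 2: GAU Asp / GAC Asp — synonymous.
Codon 3: CUA Leu / CUG Leu — synonymous.
Codon 4: CGU Arg / AGA Arg — synonymous.
Codon 5: AUC Ile / AUC Ile — identical.
Codon 6: CGC Arg / CGC Arg — identical.
Codon 7: ACG Thr / CGU Arg — nonsynonymous.
Codon 8: GAA Glu / GAA Glu — identical.
Nonsynonymous differences: 1.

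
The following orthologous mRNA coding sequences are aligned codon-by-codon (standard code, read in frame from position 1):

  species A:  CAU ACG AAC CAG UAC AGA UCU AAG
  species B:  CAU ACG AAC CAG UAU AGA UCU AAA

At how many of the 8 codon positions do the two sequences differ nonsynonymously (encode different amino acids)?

0

Codon 1: CAU His / CAU His — identical.
Codon 2: ACG Thr / ACG Thr — identical.
Codon 3: AAC Asn / AAC Asn — identical.
Codon 4: CAG Gln / CAG Gln — identical.
Codon 5: UAC Tyr / UAU Tyr — synonymous.
Codon 6: AGA Arg / AGA Arg — identical.
Codon 7: UCU Ser / UCU Ser — identical.
Codon 8: AAG Lys / AAA Lys — synonymous.
Nonsynonymous differences: 0.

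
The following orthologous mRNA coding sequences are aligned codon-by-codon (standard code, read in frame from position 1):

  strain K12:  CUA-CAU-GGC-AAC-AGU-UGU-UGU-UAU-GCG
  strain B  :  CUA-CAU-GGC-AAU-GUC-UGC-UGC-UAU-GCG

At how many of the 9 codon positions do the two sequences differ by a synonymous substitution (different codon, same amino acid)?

3

Codon 1: CUA Leu / CUA Leu — identical.
Codon 2: CAU His / CAU His — identical.
Codon 3: GGC Gly / GGC Gly — identical.
Codon 4: AAC Asn / AAU Asn — synonymous.
Codon 5: AGU Ser / GUC Val — nonsynonymous.
Codon 6: UGU Cys / UGC Cys — synonymous.
Codon 7: UGU Cys / UGC Cys — synonymous.
Codon 8: UAU Tyr / UAU Tyr — identical.
Codon 9: GCG Ala / GCG Ala — identical.
Synonymous differences: 3.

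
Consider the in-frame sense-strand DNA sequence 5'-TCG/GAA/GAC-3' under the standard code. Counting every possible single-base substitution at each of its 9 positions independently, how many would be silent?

Codon 1 (TCG, Ser): 3 synonymous substitutions.
Codon 2 (GAA, Glu): 1 synonymous substitution.
Codon 3 (GAC, Asp): 1 synonymous substitution.
Total: 3 + 1 + 1 = 5.

5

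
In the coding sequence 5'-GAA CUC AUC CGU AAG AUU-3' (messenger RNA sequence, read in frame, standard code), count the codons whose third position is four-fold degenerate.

2

Codon 1 GAA (Glu): third position 2-fold.
Codon 2 CUC (Leu): third position 4-fold.
Codon 3 AUC (Ile): third position 3-fold.
Codon 4 CGU (Arg): third position 4-fold.
Codon 5 AAG (Lys): third position 2-fold.
Codon 6 AUU (Ile): third position 3-fold.
Four-fold degenerate third positions: 2.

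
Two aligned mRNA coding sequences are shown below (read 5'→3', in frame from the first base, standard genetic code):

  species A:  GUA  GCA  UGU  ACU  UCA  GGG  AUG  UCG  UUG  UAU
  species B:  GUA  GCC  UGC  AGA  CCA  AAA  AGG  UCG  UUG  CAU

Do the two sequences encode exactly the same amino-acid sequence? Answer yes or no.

no

Codon 1: GUA Val / GUA Val — identical.
Codon 2: GCA Ala / GCC Ala — synonymous.
Codon 3: UGU Cys / UGC Cys — synonymous.
Codon 4: ACU Thr / AGA Arg — nonsynonymous.
Codon 5: UCA Ser / CCA Pro — nonsynonymous.
Codon 6: GGG Gly / AAA Lys — nonsynonymous.
Codon 7: AUG Met / AGG Arg — nonsynonymous.
Codon 8: UCG Ser / UCG Ser — identical.
Codon 9: UUG Leu / UUG Leu — identical.
Codon 10: UAU Tyr / CAU His — nonsynonymous.
Nonsynonymous differences: 5 → different protein.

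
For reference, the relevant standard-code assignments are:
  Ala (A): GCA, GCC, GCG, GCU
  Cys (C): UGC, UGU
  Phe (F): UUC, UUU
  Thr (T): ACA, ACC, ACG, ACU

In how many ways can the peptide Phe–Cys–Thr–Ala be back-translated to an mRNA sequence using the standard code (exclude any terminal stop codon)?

Phe: 2 codons.
Cys: 2 codons.
Thr: 4 codons.
Ala: 4 codons.
2 × 2 × 4 × 4 = 64.

64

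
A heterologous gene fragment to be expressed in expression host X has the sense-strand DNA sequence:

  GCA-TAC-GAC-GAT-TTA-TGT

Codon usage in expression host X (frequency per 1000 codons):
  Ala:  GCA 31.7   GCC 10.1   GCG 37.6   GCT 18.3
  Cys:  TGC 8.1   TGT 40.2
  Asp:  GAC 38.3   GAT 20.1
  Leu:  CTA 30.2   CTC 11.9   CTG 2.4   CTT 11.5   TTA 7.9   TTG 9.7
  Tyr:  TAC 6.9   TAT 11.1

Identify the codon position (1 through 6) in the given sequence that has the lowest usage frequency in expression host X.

2

Codon 1 GCA (Ala): 31.7 per 1000.
Codon 2 TAC (Tyr): 6.9 per 1000.
Codon 3 GAC (Asp): 38.3 per 1000.
Codon 4 GAT (Asp): 20.1 per 1000.
Codon 5 TTA (Leu): 7.9 per 1000.
Codon 6 TGT (Cys): 40.2 per 1000.
Lowest frequency is 6.9 at codon 2.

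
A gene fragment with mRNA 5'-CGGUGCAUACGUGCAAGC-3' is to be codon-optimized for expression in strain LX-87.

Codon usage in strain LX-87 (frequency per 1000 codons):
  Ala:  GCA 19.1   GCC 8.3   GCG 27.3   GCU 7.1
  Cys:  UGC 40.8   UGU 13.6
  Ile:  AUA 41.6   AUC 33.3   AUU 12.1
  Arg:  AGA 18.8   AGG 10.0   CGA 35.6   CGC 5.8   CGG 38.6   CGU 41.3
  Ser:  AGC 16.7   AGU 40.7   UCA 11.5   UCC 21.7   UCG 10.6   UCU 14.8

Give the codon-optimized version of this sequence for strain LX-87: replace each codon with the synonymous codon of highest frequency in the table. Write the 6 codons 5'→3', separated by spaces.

CGU UGC AUA CGU GCG AGU

Codon 1 (Arg): best is CGU at 41.3.
Codon 2 (Cys): best is UGC at 40.8.
Codon 3 (Ile): best is AUA at 41.6.
Codon 4 (Arg): best is CGU at 41.3.
Codon 5 (Ala): best is GCG at 27.3.
Codon 6 (Ser): best is AGU at 40.7.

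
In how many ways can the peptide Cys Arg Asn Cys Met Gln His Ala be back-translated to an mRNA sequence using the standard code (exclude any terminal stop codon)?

Cys: 2 codons.
Arg: 6 codons.
Asn: 2 codons.
Cys: 2 codons.
Met: 1 codon.
Gln: 2 codons.
His: 2 codons.
Ala: 4 codons.
2 × 6 × 2 × 2 × 1 × 2 × 2 × 4 = 768.

768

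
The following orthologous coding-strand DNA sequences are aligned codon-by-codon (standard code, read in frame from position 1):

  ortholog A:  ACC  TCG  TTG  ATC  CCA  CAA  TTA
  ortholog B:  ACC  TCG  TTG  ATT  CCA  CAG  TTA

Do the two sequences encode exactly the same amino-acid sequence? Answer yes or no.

yes

Codon 1: ACC Thr / ACC Thr — identical.
Codon 2: TCG Ser / TCG Ser — identical.
Codon 3: TTG Leu / TTG Leu — identical.
Codon 4: ATC Ile / ATT Ile — synonymous.
Codon 5: CCA Pro / CCA Pro — identical.
Codon 6: CAA Gln / CAG Gln — synonymous.
Codon 7: TTA Leu / TTA Leu — identical.
Nonsynonymous differences: 0 → same protein.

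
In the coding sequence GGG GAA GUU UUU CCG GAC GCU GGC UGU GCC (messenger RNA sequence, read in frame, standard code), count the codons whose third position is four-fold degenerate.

6

Codon 1 GGG (Gly): third position 4-fold.
Codon 2 GAA (Glu): third position 2-fold.
Codon 3 GUU (Val): third position 4-fold.
Codon 4 UUU (Phe): third position 2-fold.
Codon 5 CCG (Pro): third position 4-fold.
Codon 6 GAC (Asp): third position 2-fold.
Codon 7 GCU (Ala): third position 4-fold.
Codon 8 GGC (Gly): third position 4-fold.
Codon 9 UGU (Cys): third position 2-fold.
Codon 10 GCC (Ala): third position 4-fold.
Four-fold degenerate third positions: 6.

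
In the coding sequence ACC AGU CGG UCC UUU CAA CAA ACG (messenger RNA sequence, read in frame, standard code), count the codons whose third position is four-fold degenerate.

4

Codon 1 ACC (Thr): third position 4-fold.
Codon 2 AGU (Ser): third position 2-fold.
Codon 3 CGG (Arg): third position 4-fold.
Codon 4 UCC (Ser): third position 4-fold.
Codon 5 UUU (Phe): third position 2-fold.
Codon 6 CAA (Gln): third position 2-fold.
Codon 7 CAA (Gln): third position 2-fold.
Codon 8 ACG (Thr): third position 4-fold.
Four-fold degenerate third positions: 4.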